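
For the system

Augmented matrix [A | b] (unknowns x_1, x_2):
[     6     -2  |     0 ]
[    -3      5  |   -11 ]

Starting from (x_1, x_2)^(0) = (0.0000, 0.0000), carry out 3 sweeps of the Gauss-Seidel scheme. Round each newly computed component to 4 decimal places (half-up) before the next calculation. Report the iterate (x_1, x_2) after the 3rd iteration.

(-0.8800, -2.7280)

Iteration 1:
  x_1 = (0 - (-2)·0.0000) / (6) = 0.0000
  x_2 = (-11 - (-3)·0.0000) / (5) = -2.2000
Iteration 2:
  x_1 = (0 - (-2)·-2.2000) / (6) = -0.7333
  x_2 = (-11 - (-3)·-0.7333) / (5) = -2.6400
Iteration 3:
  x_1 = (0 - (-2)·-2.6400) / (6) = -0.8800
  x_2 = (-11 - (-3)·-0.8800) / (5) = -2.7280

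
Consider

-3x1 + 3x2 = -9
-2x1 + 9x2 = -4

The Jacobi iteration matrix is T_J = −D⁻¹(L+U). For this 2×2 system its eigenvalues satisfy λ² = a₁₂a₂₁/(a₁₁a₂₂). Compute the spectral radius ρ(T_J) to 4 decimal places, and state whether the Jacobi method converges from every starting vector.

0.4714

a₁₂a₂₁/(a₁₁a₂₂) = (3)·(-2) / ((-3)·(9)) = 0.222222
ρ = √|0.222222| = √0.222222 = 0.4714
ρ < 1, so Jacobi converges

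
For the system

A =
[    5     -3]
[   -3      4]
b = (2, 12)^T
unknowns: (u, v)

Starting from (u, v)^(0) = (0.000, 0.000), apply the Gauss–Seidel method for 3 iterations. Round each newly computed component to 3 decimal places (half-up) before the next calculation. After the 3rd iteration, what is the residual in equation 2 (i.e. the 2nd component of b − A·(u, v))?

Iteration 1:
  u = (2 - (-3)·0.000) / (5) = 0.400
  v = (12 - (-3)·0.400) / (4) = 3.300
Iteration 2:
  u = (2 - (-3)·3.300) / (5) = 2.380
  v = (12 - (-3)·2.380) / (4) = 4.785
Iteration 3:
  u = (2 - (-3)·4.785) / (5) = 3.271
  v = (12 - (-3)·3.271) / (4) = 5.453
Residual b − A·x = (2.004, 0.001)

0.001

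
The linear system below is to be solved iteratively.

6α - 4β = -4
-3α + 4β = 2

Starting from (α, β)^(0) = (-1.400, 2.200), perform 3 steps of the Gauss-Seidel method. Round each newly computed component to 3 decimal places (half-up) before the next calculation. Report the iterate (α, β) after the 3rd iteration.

(-0.300, 0.275)

Iteration 1:
  α = (-4 - (-4)·2.200) / (6) = 0.800
  β = (2 - (-3)·0.800) / (4) = 1.100
Iteration 2:
  α = (-4 - (-4)·1.100) / (6) = 0.067
  β = (2 - (-3)·0.067) / (4) = 0.550
Iteration 3:
  α = (-4 - (-4)·0.550) / (6) = -0.300
  β = (2 - (-3)·-0.300) / (4) = 0.275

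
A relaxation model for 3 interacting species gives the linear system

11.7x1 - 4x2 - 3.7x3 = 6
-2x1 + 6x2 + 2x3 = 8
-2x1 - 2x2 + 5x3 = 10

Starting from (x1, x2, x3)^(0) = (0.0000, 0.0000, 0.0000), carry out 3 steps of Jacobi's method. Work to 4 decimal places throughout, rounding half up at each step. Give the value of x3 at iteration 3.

Iteration 1:
  x1 = (6 - (-4)·0.0000 - (-3.7)·0.0000) / (11.7) = 0.5128
  x2 = (8 - (-2)·0.0000 - (2)·0.0000) / (6) = 1.3333
  x3 = (10 - (-2)·0.0000 - (-2)·0.0000) / (5) = 2.0000
Iteration 2:
  x1 = (6 - (-4)·1.3333 - (-3.7)·2.0000) / (11.7) = 1.6011
  x2 = (8 - (-2)·0.5128 - (2)·2.0000) / (6) = 0.8376
  x3 = (10 - (-2)·0.5128 - (-2)·1.3333) / (5) = 2.7384
Iteration 3:
  x1 = (6 - (-4)·0.8376 - (-3.7)·2.7384) / (11.7) = 1.6652
  x2 = (8 - (-2)·1.6011 - (2)·2.7384) / (6) = 0.9542
  x3 = (10 - (-2)·1.6011 - (-2)·0.8376) / (5) = 2.9755

2.9755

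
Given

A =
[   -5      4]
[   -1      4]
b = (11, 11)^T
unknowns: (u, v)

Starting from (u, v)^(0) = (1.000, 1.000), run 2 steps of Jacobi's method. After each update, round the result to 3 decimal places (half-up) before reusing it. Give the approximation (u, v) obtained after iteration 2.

(0.200, 2.400)

Iteration 1:
  u = (11 - (4)·1.000) / (-5) = -1.400
  v = (11 - (-1)·1.000) / (4) = 3.000
Iteration 2:
  u = (11 - (4)·3.000) / (-5) = 0.200
  v = (11 - (-1)·-1.400) / (4) = 2.400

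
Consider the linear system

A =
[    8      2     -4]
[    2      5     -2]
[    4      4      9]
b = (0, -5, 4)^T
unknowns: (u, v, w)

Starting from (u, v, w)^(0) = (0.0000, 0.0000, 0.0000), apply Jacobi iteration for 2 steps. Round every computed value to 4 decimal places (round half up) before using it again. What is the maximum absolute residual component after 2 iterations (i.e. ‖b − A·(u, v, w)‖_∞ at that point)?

Iteration 1:
  u = (0 - (2)·0.0000 - (-4)·0.0000) / (8) = 0.0000
  v = (-5 - (2)·0.0000 - (-2)·0.0000) / (5) = -1.0000
  w = (4 - (4)·0.0000 - (4)·0.0000) / (9) = 0.4444
Iteration 2:
  u = (0 - (2)·-1.0000 - (-4)·0.4444) / (8) = 0.4722
  v = (-5 - (2)·0.0000 - (-2)·0.4444) / (5) = -0.8222
  w = (4 - (4)·0.0000 - (4)·-1.0000) / (9) = 0.8889
Residual b − A·x = (1.4224, -0.0556, -2.6001); ∞-norm = 2.6001

2.6001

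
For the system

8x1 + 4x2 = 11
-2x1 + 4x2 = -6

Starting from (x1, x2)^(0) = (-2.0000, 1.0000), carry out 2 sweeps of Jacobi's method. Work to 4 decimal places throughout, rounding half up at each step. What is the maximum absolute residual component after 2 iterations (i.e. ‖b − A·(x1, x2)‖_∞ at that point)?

5.7500

Iteration 1:
  x1 = (11 - (4)·1.0000) / (8) = 0.8750
  x2 = (-6 - (-2)·-2.0000) / (4) = -2.5000
Iteration 2:
  x1 = (11 - (4)·-2.5000) / (8) = 2.6250
  x2 = (-6 - (-2)·0.8750) / (4) = -1.0625
Residual b − A·x = (-5.7500, 3.5000); ∞-norm = 5.7500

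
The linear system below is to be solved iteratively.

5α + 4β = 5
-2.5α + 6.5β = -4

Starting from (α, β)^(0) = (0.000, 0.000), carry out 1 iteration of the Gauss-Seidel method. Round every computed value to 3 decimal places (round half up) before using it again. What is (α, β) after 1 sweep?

(1.000, -0.231)

Iteration 1:
  α = (5 - (4)·0.000) / (5) = 1.000
  β = (-4 - (-2.5)·1.000) / (6.5) = -0.231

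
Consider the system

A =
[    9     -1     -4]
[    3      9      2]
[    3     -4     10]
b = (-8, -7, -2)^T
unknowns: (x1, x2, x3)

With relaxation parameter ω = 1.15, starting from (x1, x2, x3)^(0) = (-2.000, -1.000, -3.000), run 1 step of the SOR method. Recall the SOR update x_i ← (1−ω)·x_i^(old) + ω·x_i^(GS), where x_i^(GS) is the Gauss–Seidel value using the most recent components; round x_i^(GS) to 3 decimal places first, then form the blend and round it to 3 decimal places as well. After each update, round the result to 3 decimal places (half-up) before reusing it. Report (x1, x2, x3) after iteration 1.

Iteration 1:
  x1: GS value = (-8 - (-1)·-1.000 - (-4)·-3.000) / (9) = -2.333;  x1 ← (1−ω)·-2.000 + ω·-2.333 = -2.383
  x2: GS value = (-7 - (3)·-2.383 - (2)·-3.000) / (9) = 0.683;  x2 ← (1−ω)·-1.000 + ω·0.683 = 0.935
  x3: GS value = (-2 - (3)·-2.383 - (-4)·0.935) / (10) = 0.889;  x3 ← (1−ω)·-3.000 + ω·0.889 = 1.472

(-2.383, 0.935, 1.472)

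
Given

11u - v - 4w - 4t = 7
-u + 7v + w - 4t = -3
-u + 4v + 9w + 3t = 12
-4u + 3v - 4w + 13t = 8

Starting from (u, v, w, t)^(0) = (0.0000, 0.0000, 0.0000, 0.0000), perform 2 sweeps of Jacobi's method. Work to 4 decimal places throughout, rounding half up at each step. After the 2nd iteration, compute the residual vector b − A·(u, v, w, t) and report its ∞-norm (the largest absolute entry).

3.4337

Iteration 1:
  u = (7 - (-1)·0.0000 - (-4)·0.0000 - (-4)·0.0000) / (11) = 0.6364
  v = (-3 - (-1)·0.0000 - (1)·0.0000 - (-4)·0.0000) / (7) = -0.4286
  w = (12 - (-1)·0.0000 - (4)·0.0000 - (3)·0.0000) / (9) = 1.3333
  t = (8 - (-4)·0.0000 - (3)·0.0000 - (-4)·0.0000) / (13) = 0.6154
Iteration 2:
  u = (7 - (-1)·-0.4286 - (-4)·1.3333 - (-4)·0.6154) / (11) = 1.3060
  v = (-3 - (-1)·0.6364 - (1)·1.3333 - (-4)·0.6154) / (7) = -0.1765
  w = (12 - (-1)·0.6364 - (4)·-0.4286 - (3)·0.6154) / (9) = 1.3894
  t = (8 - (-4)·0.6364 - (3)·-0.4286 - (-4)·1.3333) / (13) = 1.3204
Residual b − A·x = (3.2967, 3.4337, -2.4538, 2.1459); ∞-norm = 3.4337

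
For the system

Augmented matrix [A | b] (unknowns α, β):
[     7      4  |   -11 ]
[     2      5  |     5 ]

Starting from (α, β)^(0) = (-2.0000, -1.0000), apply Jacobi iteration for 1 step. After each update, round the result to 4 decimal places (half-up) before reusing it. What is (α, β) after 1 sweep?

Iteration 1:
  α = (-11 - (4)·-1.0000) / (7) = -1.0000
  β = (5 - (2)·-2.0000) / (5) = 1.8000

(-1.0000, 1.8000)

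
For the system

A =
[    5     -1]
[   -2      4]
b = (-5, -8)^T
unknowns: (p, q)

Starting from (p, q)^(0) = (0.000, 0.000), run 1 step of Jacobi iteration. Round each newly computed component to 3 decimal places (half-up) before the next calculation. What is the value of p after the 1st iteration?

-1.000

Iteration 1:
  p = (-5 - (-1)·0.000) / (5) = -1.000
  q = (-8 - (-2)·0.000) / (4) = -2.000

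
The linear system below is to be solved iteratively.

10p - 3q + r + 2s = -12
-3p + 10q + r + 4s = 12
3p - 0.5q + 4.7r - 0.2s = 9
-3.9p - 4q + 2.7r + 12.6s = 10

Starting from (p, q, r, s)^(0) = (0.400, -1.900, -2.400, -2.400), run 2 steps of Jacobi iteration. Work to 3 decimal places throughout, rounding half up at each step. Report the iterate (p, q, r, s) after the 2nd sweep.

Iteration 1:
  p = (-12 - (-3)·-1.900 - (1)·-2.400 - (2)·-2.400) / (10) = -1.050
  q = (12 - (-3)·0.400 - (1)·-2.400 - (4)·-2.400) / (10) = 2.520
  r = (9 - (3)·0.400 - (-0.5)·-1.900 - (-0.2)·-2.400) / (4.7) = 1.355
  s = (10 - (-3.9)·0.400 - (-4)·-1.900 - (2.7)·-2.400) / (12.6) = 0.829
Iteration 2:
  p = (-12 - (-3)·2.520 - (1)·1.355 - (2)·0.829) / (10) = -0.745
  q = (12 - (-3)·-1.050 - (1)·1.355 - (4)·0.829) / (10) = 0.418
  r = (9 - (3)·-1.050 - (-0.5)·2.520 - (-0.2)·0.829) / (4.7) = 2.888
  s = (10 - (-3.9)·-1.050 - (-4)·2.520 - (2.7)·1.355) / (12.6) = 0.978

(-0.745, 0.418, 2.888, 0.978)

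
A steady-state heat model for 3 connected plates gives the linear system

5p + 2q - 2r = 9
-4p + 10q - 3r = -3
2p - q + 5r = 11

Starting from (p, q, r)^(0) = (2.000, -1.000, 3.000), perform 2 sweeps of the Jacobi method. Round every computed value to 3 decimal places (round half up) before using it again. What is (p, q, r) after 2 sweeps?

(1.720, 1.420, 1.120)

Iteration 1:
  p = (9 - (2)·-1.000 - (-2)·3.000) / (5) = 3.400
  q = (-3 - (-4)·2.000 - (-3)·3.000) / (10) = 1.400
  r = (11 - (2)·2.000 - (-1)·-1.000) / (5) = 1.200
Iteration 2:
  p = (9 - (2)·1.400 - (-2)·1.200) / (5) = 1.720
  q = (-3 - (-4)·3.400 - (-3)·1.200) / (10) = 1.420
  r = (11 - (2)·3.400 - (-1)·1.400) / (5) = 1.120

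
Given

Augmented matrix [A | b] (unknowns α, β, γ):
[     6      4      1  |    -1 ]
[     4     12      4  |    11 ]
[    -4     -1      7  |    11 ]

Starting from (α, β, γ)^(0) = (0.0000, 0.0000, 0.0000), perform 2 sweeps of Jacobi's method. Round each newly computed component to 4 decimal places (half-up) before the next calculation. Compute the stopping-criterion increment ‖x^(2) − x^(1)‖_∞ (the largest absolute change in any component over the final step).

0.8730

Iteration 1:
  α = (-1 - (4)·0.0000 - (1)·0.0000) / (6) = -0.1667
  β = (11 - (4)·0.0000 - (4)·0.0000) / (12) = 0.9167
  γ = (11 - (-4)·0.0000 - (-1)·0.0000) / (7) = 1.5714
Iteration 2:
  α = (-1 - (4)·0.9167 - (1)·1.5714) / (6) = -1.0397
  β = (11 - (4)·-0.1667 - (4)·1.5714) / (12) = 0.4484
  γ = (11 - (-4)·-0.1667 - (-1)·0.9167) / (7) = 1.6071
Change: (-0.8730, -0.4683, 0.0357) → max |·| = 0.8730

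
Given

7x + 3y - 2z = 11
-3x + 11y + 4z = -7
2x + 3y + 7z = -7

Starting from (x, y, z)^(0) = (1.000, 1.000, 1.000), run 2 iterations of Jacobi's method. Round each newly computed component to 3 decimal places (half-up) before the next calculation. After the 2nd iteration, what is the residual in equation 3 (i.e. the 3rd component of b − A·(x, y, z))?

Iteration 1:
  x = (11 - (3)·1.000 - (-2)·1.000) / (7) = 1.429
  y = (-7 - (-3)·1.000 - (4)·1.000) / (11) = -0.727
  z = (-7 - (2)·1.000 - (3)·1.000) / (7) = -1.714
Iteration 2:
  x = (11 - (3)·-0.727 - (-2)·-1.714) / (7) = 1.393
  y = (-7 - (-3)·1.429 - (4)·-1.714) / (11) = 0.377
  z = (-7 - (2)·1.429 - (3)·-0.727) / (7) = -1.097
Residual b − A·x = (-2.076, -2.580, -3.238)

-3.238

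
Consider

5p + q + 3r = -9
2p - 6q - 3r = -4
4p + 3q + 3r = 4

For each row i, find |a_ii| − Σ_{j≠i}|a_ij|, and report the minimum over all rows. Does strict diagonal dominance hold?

-4

row 1: |5| − (1+3) = 1
row 2: |-6| − (2+3) = 1
row 3: |3| − (4+3) = -4
minimum over rows = -4 → not strictly diagonally dominant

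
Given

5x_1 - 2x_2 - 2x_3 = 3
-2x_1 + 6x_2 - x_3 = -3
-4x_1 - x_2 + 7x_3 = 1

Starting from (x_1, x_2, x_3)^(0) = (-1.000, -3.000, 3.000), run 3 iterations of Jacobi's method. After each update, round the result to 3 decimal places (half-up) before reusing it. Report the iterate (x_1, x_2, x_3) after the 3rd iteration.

(0.598, -0.386, 0.150)

Iteration 1:
  x_1 = (3 - (-2)·-3.000 - (-2)·3.000) / (5) = 0.600
  x_2 = (-3 - (-2)·-1.000 - (-1)·3.000) / (6) = -0.333
  x_3 = (1 - (-4)·-1.000 - (-1)·-3.000) / (7) = -0.857
Iteration 2:
  x_1 = (3 - (-2)·-0.333 - (-2)·-0.857) / (5) = 0.124
  x_2 = (-3 - (-2)·0.600 - (-1)·-0.857) / (6) = -0.443
  x_3 = (1 - (-4)·0.600 - (-1)·-0.333) / (7) = 0.438
Iteration 3:
  x_1 = (3 - (-2)·-0.443 - (-2)·0.438) / (5) = 0.598
  x_2 = (-3 - (-2)·0.124 - (-1)·0.438) / (6) = -0.386
  x_3 = (1 - (-4)·0.124 - (-1)·-0.443) / (7) = 0.150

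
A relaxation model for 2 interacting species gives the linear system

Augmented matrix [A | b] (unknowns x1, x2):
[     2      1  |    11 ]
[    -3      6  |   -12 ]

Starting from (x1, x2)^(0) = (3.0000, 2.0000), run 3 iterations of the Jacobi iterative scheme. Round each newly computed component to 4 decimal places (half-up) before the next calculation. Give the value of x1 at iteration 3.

Iteration 1:
  x1 = (11 - (1)·2.0000) / (2) = 4.5000
  x2 = (-12 - (-3)·3.0000) / (6) = -0.5000
Iteration 2:
  x1 = (11 - (1)·-0.5000) / (2) = 5.7500
  x2 = (-12 - (-3)·4.5000) / (6) = 0.2500
Iteration 3:
  x1 = (11 - (1)·0.2500) / (2) = 5.3750
  x2 = (-12 - (-3)·5.7500) / (6) = 0.8750

5.3750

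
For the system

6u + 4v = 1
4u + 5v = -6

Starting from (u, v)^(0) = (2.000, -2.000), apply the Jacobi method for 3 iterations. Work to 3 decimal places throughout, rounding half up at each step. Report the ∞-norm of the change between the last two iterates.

Iteration 1:
  u = (1 - (4)·-2.000) / (6) = 1.500
  v = (-6 - (4)·2.000) / (5) = -2.800
Iteration 2:
  u = (1 - (4)·-2.800) / (6) = 2.033
  v = (-6 - (4)·1.500) / (5) = -2.400
Iteration 3:
  u = (1 - (4)·-2.400) / (6) = 1.767
  v = (-6 - (4)·2.033) / (5) = -2.826
Change: (-0.266, -0.426) → max |·| = 0.426

0.426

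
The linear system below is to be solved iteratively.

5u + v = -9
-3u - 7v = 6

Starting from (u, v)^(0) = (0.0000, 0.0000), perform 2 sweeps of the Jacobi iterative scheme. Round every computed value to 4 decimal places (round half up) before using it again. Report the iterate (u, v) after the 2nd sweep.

(-1.6286, -0.0857)

Iteration 1:
  u = (-9 - (1)·0.0000) / (5) = -1.8000
  v = (6 - (-3)·0.0000) / (-7) = -0.8571
Iteration 2:
  u = (-9 - (1)·-0.8571) / (5) = -1.6286
  v = (6 - (-3)·-1.8000) / (-7) = -0.0857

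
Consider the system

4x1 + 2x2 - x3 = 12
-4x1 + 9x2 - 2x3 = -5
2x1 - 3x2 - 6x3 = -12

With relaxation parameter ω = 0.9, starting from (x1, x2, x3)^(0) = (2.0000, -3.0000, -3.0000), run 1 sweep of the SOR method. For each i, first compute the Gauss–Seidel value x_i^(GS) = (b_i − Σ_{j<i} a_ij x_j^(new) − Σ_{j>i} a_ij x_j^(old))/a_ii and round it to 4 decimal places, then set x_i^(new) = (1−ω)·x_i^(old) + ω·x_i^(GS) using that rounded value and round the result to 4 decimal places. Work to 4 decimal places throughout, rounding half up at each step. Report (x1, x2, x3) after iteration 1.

Iteration 1:
  x1: GS value = (12 - (2)·-3.0000 - (-1)·-3.0000) / (4) = 3.7500;  x1 ← (1−ω)·2.0000 + ω·3.7500 = 3.5750
  x2: GS value = (-5 - (-4)·3.5750 - (-2)·-3.0000) / (9) = 0.3667;  x2 ← (1−ω)·-3.0000 + ω·0.3667 = 0.0300
  x3: GS value = (-12 - (2)·3.5750 - (-3)·0.0300) / (-6) = 3.1767;  x3 ← (1−ω)·-3.0000 + ω·3.1767 = 2.5590

(3.5750, 0.0300, 2.5590)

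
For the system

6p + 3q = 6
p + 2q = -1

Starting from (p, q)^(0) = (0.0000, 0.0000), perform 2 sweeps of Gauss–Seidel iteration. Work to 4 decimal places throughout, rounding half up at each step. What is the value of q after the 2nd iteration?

Iteration 1:
  p = (6 - (3)·0.0000) / (6) = 1.0000
  q = (-1 - (1)·1.0000) / (2) = -1.0000
Iteration 2:
  p = (6 - (3)·-1.0000) / (6) = 1.5000
  q = (-1 - (1)·1.5000) / (2) = -1.2500

-1.2500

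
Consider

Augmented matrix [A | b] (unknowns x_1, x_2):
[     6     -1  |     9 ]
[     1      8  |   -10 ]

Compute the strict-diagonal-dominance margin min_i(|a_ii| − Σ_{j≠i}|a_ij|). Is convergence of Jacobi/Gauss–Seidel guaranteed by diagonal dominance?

row 1: |6| − (1) = 5
row 2: |8| − (1) = 7
minimum over rows = 5 → strictly diagonally dominant (convergence guaranteed)

5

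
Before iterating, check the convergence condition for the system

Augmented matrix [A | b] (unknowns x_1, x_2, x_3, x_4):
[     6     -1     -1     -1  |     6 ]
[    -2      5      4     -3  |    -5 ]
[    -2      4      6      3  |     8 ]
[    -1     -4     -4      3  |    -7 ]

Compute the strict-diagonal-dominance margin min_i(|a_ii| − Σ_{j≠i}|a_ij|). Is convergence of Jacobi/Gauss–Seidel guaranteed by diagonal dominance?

row 1: |6| − (1+1+1) = 3
row 2: |5| − (2+4+3) = -4
row 3: |6| − (2+4+3) = -3
row 4: |3| − (1+4+4) = -6
minimum over rows = -6 → not strictly diagonally dominant

-6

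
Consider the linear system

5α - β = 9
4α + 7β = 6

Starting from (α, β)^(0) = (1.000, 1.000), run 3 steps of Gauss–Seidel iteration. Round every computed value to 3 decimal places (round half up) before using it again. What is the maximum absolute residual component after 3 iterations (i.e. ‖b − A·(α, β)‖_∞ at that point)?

Iteration 1:
  α = (9 - (-1)·1.000) / (5) = 2.000
  β = (6 - (4)·2.000) / (7) = -0.286
Iteration 2:
  α = (9 - (-1)·-0.286) / (5) = 1.743
  β = (6 - (4)·1.743) / (7) = -0.139
Iteration 3:
  α = (9 - (-1)·-0.139) / (5) = 1.772
  β = (6 - (4)·1.772) / (7) = -0.155
Residual b − A·x = (-0.015, -0.003); ∞-norm = 0.015

0.015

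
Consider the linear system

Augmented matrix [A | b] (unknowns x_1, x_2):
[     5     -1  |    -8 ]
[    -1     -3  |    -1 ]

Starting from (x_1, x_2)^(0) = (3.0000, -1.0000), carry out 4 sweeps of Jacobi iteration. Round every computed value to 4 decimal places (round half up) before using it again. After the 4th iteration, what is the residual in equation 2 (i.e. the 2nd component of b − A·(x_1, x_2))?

Iteration 1:
  x_1 = (-8 - (-1)·-1.0000) / (5) = -1.8000
  x_2 = (-1 - (-1)·3.0000) / (-3) = -0.6667
Iteration 2:
  x_1 = (-8 - (-1)·-0.6667) / (5) = -1.7333
  x_2 = (-1 - (-1)·-1.8000) / (-3) = 0.9333
Iteration 3:
  x_1 = (-8 - (-1)·0.9333) / (5) = -1.4133
  x_2 = (-1 - (-1)·-1.7333) / (-3) = 0.9111
Iteration 4:
  x_1 = (-8 - (-1)·0.9111) / (5) = -1.4178
  x_2 = (-1 - (-1)·-1.4133) / (-3) = 0.8044
Residual b − A·x = (-0.1066, -0.0046)

-0.0046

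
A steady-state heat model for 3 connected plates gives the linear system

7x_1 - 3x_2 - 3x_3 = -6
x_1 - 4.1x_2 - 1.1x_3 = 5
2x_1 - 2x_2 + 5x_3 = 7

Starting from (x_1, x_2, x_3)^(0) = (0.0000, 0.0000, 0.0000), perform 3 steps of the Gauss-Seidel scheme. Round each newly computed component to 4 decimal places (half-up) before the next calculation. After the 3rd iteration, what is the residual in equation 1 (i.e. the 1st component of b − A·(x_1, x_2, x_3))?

Iteration 1:
  x_1 = (-6 - (-3)·0.0000 - (-3)·0.0000) / (7) = -0.8571
  x_2 = (5 - (1)·-0.8571 - (-1.1)·0.0000) / (-4.1) = -1.4286
  x_3 = (7 - (2)·-0.8571 - (-2)·-1.4286) / (5) = 1.1714
Iteration 2:
  x_1 = (-6 - (-3)·-1.4286 - (-3)·1.1714) / (7) = -0.9674
  x_2 = (5 - (1)·-0.9674 - (-1.1)·1.1714) / (-4.1) = -1.7697
  x_3 = (7 - (2)·-0.9674 - (-2)·-1.7697) / (5) = 1.0791
Iteration 3:
  x_1 = (-6 - (-3)·-1.7697 - (-3)·1.0791) / (7) = -1.1531
  x_2 = (5 - (1)·-1.1531 - (-1.1)·1.0791) / (-4.1) = -1.7903
  x_3 = (7 - (2)·-1.1531 - (-2)·-1.7903) / (5) = 1.1451
Residual b − A·x = (0.1361, 0.0725, 0.0001)

0.1361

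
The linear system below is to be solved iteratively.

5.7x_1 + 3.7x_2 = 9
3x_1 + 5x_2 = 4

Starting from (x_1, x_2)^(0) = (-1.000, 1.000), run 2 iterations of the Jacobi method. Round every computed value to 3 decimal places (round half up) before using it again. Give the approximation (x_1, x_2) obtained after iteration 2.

Iteration 1:
  x_1 = (9 - (3.7)·1.000) / (5.7) = 0.930
  x_2 = (4 - (3)·-1.000) / (5) = 1.400
Iteration 2:
  x_1 = (9 - (3.7)·1.400) / (5.7) = 0.670
  x_2 = (4 - (3)·0.930) / (5) = 0.242

(0.670, 0.242)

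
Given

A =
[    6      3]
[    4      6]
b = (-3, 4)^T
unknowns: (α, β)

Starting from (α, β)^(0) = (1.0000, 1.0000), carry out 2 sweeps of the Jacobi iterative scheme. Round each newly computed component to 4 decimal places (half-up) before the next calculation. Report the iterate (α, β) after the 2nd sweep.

(-0.5000, 1.3333)

Iteration 1:
  α = (-3 - (3)·1.0000) / (6) = -1.0000
  β = (4 - (4)·1.0000) / (6) = 0.0000
Iteration 2:
  α = (-3 - (3)·0.0000) / (6) = -0.5000
  β = (4 - (4)·-1.0000) / (6) = 1.3333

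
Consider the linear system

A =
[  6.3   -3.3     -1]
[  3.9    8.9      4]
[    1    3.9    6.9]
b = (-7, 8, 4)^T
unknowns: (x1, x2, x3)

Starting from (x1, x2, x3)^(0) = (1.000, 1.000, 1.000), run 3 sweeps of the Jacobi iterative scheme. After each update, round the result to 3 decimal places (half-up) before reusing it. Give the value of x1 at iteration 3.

-0.410

Iteration 1:
  x1 = (-7 - (-3.3)·1.000 - (-1)·1.000) / (6.3) = -0.429
  x2 = (8 - (3.9)·1.000 - (4)·1.000) / (8.9) = 0.011
  x3 = (4 - (1)·1.000 - (3.9)·1.000) / (6.9) = -0.130
Iteration 2:
  x1 = (-7 - (-3.3)·0.011 - (-1)·-0.130) / (6.3) = -1.126
  x2 = (8 - (3.9)·-0.429 - (4)·-0.130) / (8.9) = 1.145
  x3 = (4 - (1)·-0.429 - (3.9)·0.011) / (6.9) = 0.636
Iteration 3:
  x1 = (-7 - (-3.3)·1.145 - (-1)·0.636) / (6.3) = -0.410
  x2 = (8 - (3.9)·-1.126 - (4)·0.636) / (8.9) = 1.106
  x3 = (4 - (1)·-1.126 - (3.9)·1.145) / (6.9) = 0.096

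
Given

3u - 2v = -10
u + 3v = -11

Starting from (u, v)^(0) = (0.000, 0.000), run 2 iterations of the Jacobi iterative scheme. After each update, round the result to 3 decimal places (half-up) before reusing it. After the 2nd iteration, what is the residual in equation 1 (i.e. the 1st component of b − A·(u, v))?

Iteration 1:
  u = (-10 - (-2)·0.000) / (3) = -3.333
  v = (-11 - (1)·0.000) / (3) = -3.667
Iteration 2:
  u = (-10 - (-2)·-3.667) / (3) = -5.778
  v = (-11 - (1)·-3.333) / (3) = -2.556
Residual b − A·x = (2.222, 2.446)

2.222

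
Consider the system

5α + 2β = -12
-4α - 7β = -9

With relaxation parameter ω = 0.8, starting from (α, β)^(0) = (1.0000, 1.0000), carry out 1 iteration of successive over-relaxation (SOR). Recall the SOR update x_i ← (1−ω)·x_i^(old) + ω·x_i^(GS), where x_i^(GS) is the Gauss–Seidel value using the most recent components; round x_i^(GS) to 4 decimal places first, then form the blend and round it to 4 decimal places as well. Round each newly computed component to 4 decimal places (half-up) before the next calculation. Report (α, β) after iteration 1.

Iteration 1:
  α: GS value = (-12 - (2)·1.0000) / (5) = -2.8000;  α ← (1−ω)·1.0000 + ω·-2.8000 = -2.0400
  β: GS value = (-9 - (-4)·-2.0400) / (-7) = 2.4514;  β ← (1−ω)·1.0000 + ω·2.4514 = 2.1611

(-2.0400, 2.1611)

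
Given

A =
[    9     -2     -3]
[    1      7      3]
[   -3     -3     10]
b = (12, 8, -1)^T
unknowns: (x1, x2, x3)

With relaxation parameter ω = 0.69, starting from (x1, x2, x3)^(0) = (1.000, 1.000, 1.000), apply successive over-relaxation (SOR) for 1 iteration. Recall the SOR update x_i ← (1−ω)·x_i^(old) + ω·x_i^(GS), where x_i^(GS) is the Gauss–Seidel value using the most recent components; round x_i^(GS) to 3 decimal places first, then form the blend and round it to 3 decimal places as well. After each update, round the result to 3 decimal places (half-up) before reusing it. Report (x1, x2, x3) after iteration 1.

(1.613, 0.644, 0.708)

Iteration 1:
  x1: GS value = (12 - (-2)·1.000 - (-3)·1.000) / (9) = 1.889;  x1 ← (1−ω)·1.000 + ω·1.889 = 1.613
  x2: GS value = (8 - (1)·1.613 - (3)·1.000) / (7) = 0.484;  x2 ← (1−ω)·1.000 + ω·0.484 = 0.644
  x3: GS value = (-1 - (-3)·1.613 - (-3)·0.644) / (10) = 0.577;  x3 ← (1−ω)·1.000 + ω·0.577 = 0.708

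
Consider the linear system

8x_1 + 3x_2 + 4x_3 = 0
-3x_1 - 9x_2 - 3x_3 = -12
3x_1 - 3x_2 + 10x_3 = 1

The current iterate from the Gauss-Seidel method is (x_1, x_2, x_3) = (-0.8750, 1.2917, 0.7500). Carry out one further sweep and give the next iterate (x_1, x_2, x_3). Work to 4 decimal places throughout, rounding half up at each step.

One sweep:
  x_1 = (0 - (3)·1.2917 - (4)·0.7500) / (8) = -0.8594
  x_2 = (-12 - (-3)·-0.8594 - (-3)·0.7500) / (-9) = 1.3698
  x_3 = (1 - (3)·-0.8594 - (-3)·1.3698) / (10) = 0.7688

(-0.8594, 1.3698, 0.7688)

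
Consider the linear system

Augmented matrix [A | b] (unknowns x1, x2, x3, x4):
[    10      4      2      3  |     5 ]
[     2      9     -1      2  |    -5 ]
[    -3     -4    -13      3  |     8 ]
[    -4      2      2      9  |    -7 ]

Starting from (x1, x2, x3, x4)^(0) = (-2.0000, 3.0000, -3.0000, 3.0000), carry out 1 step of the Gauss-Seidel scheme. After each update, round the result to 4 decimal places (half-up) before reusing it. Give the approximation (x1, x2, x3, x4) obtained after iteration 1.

Iteration 1:
  x1 = (5 - (4)·3.0000 - (2)·-3.0000 - (3)·3.0000) / (10) = -1.0000
  x2 = (-5 - (2)·-1.0000 - (-1)·-3.0000 - (2)·3.0000) / (9) = -1.3333
  x3 = (8 - (-3)·-1.0000 - (-4)·-1.3333 - (3)·3.0000) / (-13) = 0.7179
  x4 = (-7 - (-4)·-1.0000 - (2)·-1.3333 - (2)·0.7179) / (9) = -1.0855

(-1.0000, -1.3333, 0.7179, -1.0855)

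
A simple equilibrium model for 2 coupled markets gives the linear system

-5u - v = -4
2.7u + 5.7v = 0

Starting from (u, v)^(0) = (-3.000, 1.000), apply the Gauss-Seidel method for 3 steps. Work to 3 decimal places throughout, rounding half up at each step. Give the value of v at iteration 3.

Iteration 1:
  u = (-4 - (-1)·1.000) / (-5) = 0.600
  v = (0 - (2.7)·0.600) / (5.7) = -0.284
Iteration 2:
  u = (-4 - (-1)·-0.284) / (-5) = 0.857
  v = (0 - (2.7)·0.857) / (5.7) = -0.406
Iteration 3:
  u = (-4 - (-1)·-0.406) / (-5) = 0.881
  v = (0 - (2.7)·0.881) / (5.7) = -0.417

-0.417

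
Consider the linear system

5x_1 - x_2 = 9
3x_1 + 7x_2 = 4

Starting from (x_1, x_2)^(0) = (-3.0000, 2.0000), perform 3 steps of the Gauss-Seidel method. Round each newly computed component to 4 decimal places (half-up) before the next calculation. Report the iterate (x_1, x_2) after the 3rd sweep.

(1.7664, -0.1856)

Iteration 1:
  x_1 = (9 - (-1)·2.0000) / (5) = 2.2000
  x_2 = (4 - (3)·2.2000) / (7) = -0.3714
Iteration 2:
  x_1 = (9 - (-1)·-0.3714) / (5) = 1.7257
  x_2 = (4 - (3)·1.7257) / (7) = -0.1682
Iteration 3:
  x_1 = (9 - (-1)·-0.1682) / (5) = 1.7664
  x_2 = (4 - (3)·1.7664) / (7) = -0.1856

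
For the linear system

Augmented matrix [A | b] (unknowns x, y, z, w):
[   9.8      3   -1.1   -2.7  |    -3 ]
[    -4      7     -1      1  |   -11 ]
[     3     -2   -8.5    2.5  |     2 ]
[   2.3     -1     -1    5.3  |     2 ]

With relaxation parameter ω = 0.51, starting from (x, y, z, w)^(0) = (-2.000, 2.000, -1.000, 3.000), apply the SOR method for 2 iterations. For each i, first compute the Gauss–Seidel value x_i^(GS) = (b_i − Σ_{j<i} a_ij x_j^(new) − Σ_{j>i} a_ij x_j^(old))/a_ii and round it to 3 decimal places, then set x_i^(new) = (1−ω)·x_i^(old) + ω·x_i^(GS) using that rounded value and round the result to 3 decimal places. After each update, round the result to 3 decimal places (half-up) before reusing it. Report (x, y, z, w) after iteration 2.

Iteration 1:
  x: GS value = (-3 - (3)·2.000 - (-1.1)·-1.000 - (-2.7)·3.000) / (9.8) = -0.204;  x ← (1−ω)·-2.000 + ω·-0.204 = -1.084
  y: GS value = (-11 - (-4)·-1.084 - (-1)·-1.000 - (1)·3.000) / (7) = -2.762;  y ← (1−ω)·2.000 + ω·-2.762 = -0.429
  z: GS value = (2 - (3)·-1.084 - (-2)·-0.429 - (2.5)·3.000) / (-8.5) = 0.365;  z ← (1−ω)·-1.000 + ω·0.365 = -0.304
  w: GS value = (2 - (2.3)·-1.084 - (-1)·-0.429 - (-1)·-0.304) / (5.3) = 0.709;  w ← (1−ω)·3.000 + ω·0.709 = 1.832
Iteration 2:
  x: GS value = (-3 - (3)·-0.429 - (-1.1)·-0.304 - (-2.7)·1.832) / (9.8) = 0.296;  x ← (1−ω)·-1.084 + ω·0.296 = -0.380
  y: GS value = (-11 - (-4)·-0.380 - (-1)·-0.304 - (1)·1.832) / (7) = -2.094;  y ← (1−ω)·-0.429 + ω·-2.094 = -1.278
  z: GS value = (2 - (3)·-0.380 - (-2)·-1.278 - (2.5)·1.832) / (-8.5) = 0.470;  z ← (1−ω)·-0.304 + ω·0.470 = 0.091
  w: GS value = (2 - (2.3)·-0.380 - (-1)·-1.278 - (-1)·0.091) / (5.3) = 0.318;  w ← (1−ω)·1.832 + ω·0.318 = 1.060

(-0.380, -1.278, 0.091, 1.060)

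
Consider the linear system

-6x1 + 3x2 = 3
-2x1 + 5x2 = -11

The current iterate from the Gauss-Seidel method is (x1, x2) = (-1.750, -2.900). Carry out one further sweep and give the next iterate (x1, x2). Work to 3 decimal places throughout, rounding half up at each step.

One sweep:
  x1 = (3 - (3)·-2.900) / (-6) = -1.950
  x2 = (-11 - (-2)·-1.950) / (5) = -2.980

(-1.950, -2.980)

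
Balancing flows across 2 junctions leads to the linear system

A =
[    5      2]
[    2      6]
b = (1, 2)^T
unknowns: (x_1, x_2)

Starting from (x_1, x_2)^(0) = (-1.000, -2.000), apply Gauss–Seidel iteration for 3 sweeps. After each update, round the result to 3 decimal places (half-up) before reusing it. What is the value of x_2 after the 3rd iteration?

0.302

Iteration 1:
  x_1 = (1 - (2)·-2.000) / (5) = 1.000
  x_2 = (2 - (2)·1.000) / (6) = 0.000
Iteration 2:
  x_1 = (1 - (2)·0.000) / (5) = 0.200
  x_2 = (2 - (2)·0.200) / (6) = 0.267
Iteration 3:
  x_1 = (1 - (2)·0.267) / (5) = 0.093
  x_2 = (2 - (2)·0.093) / (6) = 0.302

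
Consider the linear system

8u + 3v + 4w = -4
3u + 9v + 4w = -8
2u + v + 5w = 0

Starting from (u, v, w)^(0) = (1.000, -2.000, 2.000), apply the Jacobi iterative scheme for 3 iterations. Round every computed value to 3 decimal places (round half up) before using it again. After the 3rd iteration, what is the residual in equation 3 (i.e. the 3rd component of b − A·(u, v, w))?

Iteration 1:
  u = (-4 - (3)·-2.000 - (4)·2.000) / (8) = -0.750
  v = (-8 - (3)·1.000 - (4)·2.000) / (9) = -2.111
  w = (0 - (2)·1.000 - (1)·-2.000) / (5) = 0.000
Iteration 2:
  u = (-4 - (3)·-2.111 - (4)·0.000) / (8) = 0.292
  v = (-8 - (3)·-0.750 - (4)·0.000) / (9) = -0.639
  w = (0 - (2)·-0.750 - (1)·-2.111) / (5) = 0.722
Iteration 3:
  u = (-4 - (3)·-0.639 - (4)·0.722) / (8) = -0.621
  v = (-8 - (3)·0.292 - (4)·0.722) / (9) = -1.307
  w = (0 - (2)·0.292 - (1)·-0.639) / (5) = 0.011
Residual b − A·x = (4.845, 5.582, 2.494)

2.494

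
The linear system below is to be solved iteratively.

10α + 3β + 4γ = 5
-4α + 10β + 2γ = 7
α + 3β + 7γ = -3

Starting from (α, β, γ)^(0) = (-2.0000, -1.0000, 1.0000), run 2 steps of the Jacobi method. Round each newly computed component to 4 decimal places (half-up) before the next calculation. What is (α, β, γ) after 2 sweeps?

Iteration 1:
  α = (5 - (3)·-1.0000 - (4)·1.0000) / (10) = 0.4000
  β = (7 - (-4)·-2.0000 - (2)·1.0000) / (10) = -0.3000
  γ = (-3 - (1)·-2.0000 - (3)·-1.0000) / (7) = 0.2857
Iteration 2:
  α = (5 - (3)·-0.3000 - (4)·0.2857) / (10) = 0.4757
  β = (7 - (-4)·0.4000 - (2)·0.2857) / (10) = 0.8029
  γ = (-3 - (1)·0.4000 - (3)·-0.3000) / (7) = -0.3571

(0.4757, 0.8029, -0.3571)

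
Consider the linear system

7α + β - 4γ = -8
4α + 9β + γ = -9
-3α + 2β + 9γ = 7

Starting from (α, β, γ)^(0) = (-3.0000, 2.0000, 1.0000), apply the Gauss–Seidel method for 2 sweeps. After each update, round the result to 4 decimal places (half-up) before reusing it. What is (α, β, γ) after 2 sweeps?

Iteration 1:
  α = (-8 - (1)·2.0000 - (-4)·1.0000) / (7) = -0.8571
  β = (-9 - (4)·-0.8571 - (1)·1.0000) / (9) = -0.7302
  γ = (7 - (-3)·-0.8571 - (2)·-0.7302) / (9) = 0.6543
Iteration 2:
  α = (-8 - (1)·-0.7302 - (-4)·0.6543) / (7) = -0.6647
  β = (-9 - (4)·-0.6647 - (1)·0.6543) / (9) = -0.7773
  γ = (7 - (-3)·-0.6647 - (2)·-0.7773) / (9) = 0.7289

(-0.6647, -0.7773, 0.7289)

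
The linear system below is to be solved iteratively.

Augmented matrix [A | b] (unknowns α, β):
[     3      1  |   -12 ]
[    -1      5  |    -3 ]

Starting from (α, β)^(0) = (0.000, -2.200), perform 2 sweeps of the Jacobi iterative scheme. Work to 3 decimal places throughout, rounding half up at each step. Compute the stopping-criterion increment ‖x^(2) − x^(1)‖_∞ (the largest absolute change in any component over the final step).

Iteration 1:
  α = (-12 - (1)·-2.200) / (3) = -3.267
  β = (-3 - (-1)·0.000) / (5) = -0.600
Iteration 2:
  α = (-12 - (1)·-0.600) / (3) = -3.800
  β = (-3 - (-1)·-3.267) / (5) = -1.253
Change: (-0.533, -0.653) → max |·| = 0.653

0.653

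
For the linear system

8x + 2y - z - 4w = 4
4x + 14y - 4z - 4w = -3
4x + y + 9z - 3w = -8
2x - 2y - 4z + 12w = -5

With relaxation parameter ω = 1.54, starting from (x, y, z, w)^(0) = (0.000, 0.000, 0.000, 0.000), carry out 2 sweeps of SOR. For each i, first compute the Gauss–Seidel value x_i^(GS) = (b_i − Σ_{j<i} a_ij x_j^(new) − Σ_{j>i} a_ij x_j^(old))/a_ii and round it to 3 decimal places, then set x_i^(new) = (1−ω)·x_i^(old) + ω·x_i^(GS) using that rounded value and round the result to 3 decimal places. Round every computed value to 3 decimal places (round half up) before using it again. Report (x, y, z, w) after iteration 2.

(-1.214, -1.067, -0.381, 0.240)

Iteration 1:
  x: GS value = (4 - (2)·0.000 - (-1)·0.000 - (-4)·0.000) / (8) = 0.500;  x ← (1−ω)·0.000 + ω·0.500 = 0.770
  y: GS value = (-3 - (4)·0.770 - (-4)·0.000 - (-4)·0.000) / (14) = -0.434;  y ← (1−ω)·0.000 + ω·-0.434 = -0.668
  z: GS value = (-8 - (4)·0.770 - (1)·-0.668 - (-3)·0.000) / (9) = -1.157;  z ← (1−ω)·0.000 + ω·-1.157 = -1.782
  w: GS value = (-5 - (2)·0.770 - (-2)·-0.668 - (-4)·-1.782) / (12) = -1.250;  w ← (1−ω)·0.000 + ω·-1.250 = -1.925
Iteration 2:
  x: GS value = (4 - (2)·-0.668 - (-1)·-1.782 - (-4)·-1.925) / (8) = -0.518;  x ← (1−ω)·0.770 + ω·-0.518 = -1.214
  y: GS value = (-3 - (4)·-1.214 - (-4)·-1.782 - (-4)·-1.925) / (14) = -0.927;  y ← (1−ω)·-0.668 + ω·-0.927 = -1.067
  z: GS value = (-8 - (4)·-1.214 - (1)·-1.067 - (-3)·-1.925) / (9) = -0.872;  z ← (1−ω)·-1.782 + ω·-0.872 = -0.381
  w: GS value = (-5 - (2)·-1.214 - (-2)·-1.067 - (-4)·-0.381) / (12) = -0.519;  w ← (1−ω)·-1.925 + ω·-0.519 = 0.240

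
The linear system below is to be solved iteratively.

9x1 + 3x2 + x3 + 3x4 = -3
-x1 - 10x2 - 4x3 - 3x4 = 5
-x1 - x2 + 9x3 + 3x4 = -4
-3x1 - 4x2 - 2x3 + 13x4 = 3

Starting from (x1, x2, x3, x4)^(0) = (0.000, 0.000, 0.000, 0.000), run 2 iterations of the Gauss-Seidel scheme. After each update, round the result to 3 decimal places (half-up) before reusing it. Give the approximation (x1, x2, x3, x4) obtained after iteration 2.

Iteration 1:
  x1 = (-3 - (3)·0.000 - (1)·0.000 - (3)·0.000) / (9) = -0.333
  x2 = (5 - (-1)·-0.333 - (-4)·0.000 - (-3)·0.000) / (-10) = -0.467
  x3 = (-4 - (-1)·-0.333 - (-1)·-0.467 - (3)·0.000) / (9) = -0.533
  x4 = (3 - (-3)·-0.333 - (-4)·-0.467 - (-2)·-0.533) / (13) = -0.072
Iteration 2:
  x1 = (-3 - (3)·-0.467 - (1)·-0.533 - (3)·-0.072) / (9) = -0.094
  x2 = (5 - (-1)·-0.094 - (-4)·-0.533 - (-3)·-0.072) / (-10) = -0.256
  x3 = (-4 - (-1)·-0.094 - (-1)·-0.256 - (3)·-0.072) / (9) = -0.459
  x4 = (3 - (-3)·-0.094 - (-4)·-0.256 - (-2)·-0.459) / (13) = 0.060

(-0.094, -0.256, -0.459, 0.060)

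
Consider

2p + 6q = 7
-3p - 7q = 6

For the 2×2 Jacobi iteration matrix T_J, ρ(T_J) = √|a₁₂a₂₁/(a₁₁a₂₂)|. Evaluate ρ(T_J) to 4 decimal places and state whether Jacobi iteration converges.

1.1339

a₁₂a₂₁/(a₁₁a₂₂) = (6)·(-3) / ((2)·(-7)) = 1.285714
ρ = √|1.285714| = √1.285714 = 1.1339
ρ > 1, so Jacobi diverges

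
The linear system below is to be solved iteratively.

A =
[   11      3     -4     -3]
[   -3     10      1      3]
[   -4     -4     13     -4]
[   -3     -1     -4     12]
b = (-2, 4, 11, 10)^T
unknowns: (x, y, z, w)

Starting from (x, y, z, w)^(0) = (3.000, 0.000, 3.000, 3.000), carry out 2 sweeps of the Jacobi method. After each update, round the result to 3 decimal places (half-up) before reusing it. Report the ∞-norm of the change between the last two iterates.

Iteration 1:
  x = (-2 - (3)·0.000 - (-4)·3.000 - (-3)·3.000) / (11) = 1.727
  y = (4 - (-3)·3.000 - (1)·3.000 - (3)·3.000) / (10) = 0.100
  z = (11 - (-4)·3.000 - (-4)·0.000 - (-4)·3.000) / (13) = 2.692
  w = (10 - (-3)·3.000 - (-1)·0.000 - (-4)·3.000) / (12) = 2.583
Iteration 2:
  x = (-2 - (3)·0.100 - (-4)·2.692 - (-3)·2.583) / (11) = 1.474
  y = (4 - (-3)·1.727 - (1)·2.692 - (3)·2.583) / (10) = -0.126
  z = (11 - (-4)·1.727 - (-4)·0.100 - (-4)·2.583) / (13) = 2.203
  w = (10 - (-3)·1.727 - (-1)·0.100 - (-4)·2.692) / (12) = 2.171
Change: (-0.253, -0.226, -0.489, -0.412) → max |·| = 0.489

0.489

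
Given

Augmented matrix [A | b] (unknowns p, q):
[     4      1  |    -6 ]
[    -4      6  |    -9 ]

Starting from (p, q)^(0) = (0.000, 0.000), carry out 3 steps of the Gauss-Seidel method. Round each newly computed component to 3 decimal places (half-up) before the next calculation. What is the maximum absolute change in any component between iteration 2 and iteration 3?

0.104

Iteration 1:
  p = (-6 - (1)·0.000) / (4) = -1.500
  q = (-9 - (-4)·-1.500) / (6) = -2.500
Iteration 2:
  p = (-6 - (1)·-2.500) / (4) = -0.875
  q = (-9 - (-4)·-0.875) / (6) = -2.083
Iteration 3:
  p = (-6 - (1)·-2.083) / (4) = -0.979
  q = (-9 - (-4)·-0.979) / (6) = -2.153
Change: (-0.104, -0.070) → max |·| = 0.104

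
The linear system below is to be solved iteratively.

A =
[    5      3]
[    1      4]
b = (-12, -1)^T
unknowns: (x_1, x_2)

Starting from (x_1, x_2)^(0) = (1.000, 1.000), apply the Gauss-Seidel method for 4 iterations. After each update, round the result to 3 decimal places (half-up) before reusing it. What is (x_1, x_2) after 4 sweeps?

Iteration 1:
  x_1 = (-12 - (3)·1.000) / (5) = -3.000
  x_2 = (-1 - (1)·-3.000) / (4) = 0.500
Iteration 2:
  x_1 = (-12 - (3)·0.500) / (5) = -2.700
  x_2 = (-1 - (1)·-2.700) / (4) = 0.425
Iteration 3:
  x_1 = (-12 - (3)·0.425) / (5) = -2.655
  x_2 = (-1 - (1)·-2.655) / (4) = 0.414
Iteration 4:
  x_1 = (-12 - (3)·0.414) / (5) = -2.648
  x_2 = (-1 - (1)·-2.648) / (4) = 0.412

(-2.648, 0.412)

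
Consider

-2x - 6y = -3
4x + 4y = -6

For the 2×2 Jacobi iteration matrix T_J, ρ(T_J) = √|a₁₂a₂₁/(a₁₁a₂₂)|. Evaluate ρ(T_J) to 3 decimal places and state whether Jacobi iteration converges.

a₁₂a₂₁/(a₁₁a₂₂) = (-6)·(4) / ((-2)·(4)) = 3.000000
ρ = √|3.000000| = √3.000000 = 1.732
ρ > 1, so Jacobi diverges

1.732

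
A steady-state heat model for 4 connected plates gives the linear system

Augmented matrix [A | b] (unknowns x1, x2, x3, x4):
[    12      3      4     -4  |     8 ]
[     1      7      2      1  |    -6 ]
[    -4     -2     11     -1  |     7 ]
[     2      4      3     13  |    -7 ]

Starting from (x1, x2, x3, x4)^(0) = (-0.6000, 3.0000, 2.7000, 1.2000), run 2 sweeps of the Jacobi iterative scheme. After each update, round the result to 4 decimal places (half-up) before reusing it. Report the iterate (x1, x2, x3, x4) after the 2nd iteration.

Iteration 1:
  x1 = (8 - (3)·3.0000 - (4)·2.7000 - (-4)·1.2000) / (12) = -0.5833
  x2 = (-6 - (1)·-0.6000 - (2)·2.7000 - (1)·1.2000) / (7) = -1.7143
  x3 = (7 - (-4)·-0.6000 - (-2)·3.0000 - (-1)·1.2000) / (11) = 1.0727
  x4 = (-7 - (2)·-0.6000 - (4)·3.0000 - (3)·2.7000) / (13) = -1.9923
Iteration 2:
  x1 = (8 - (3)·-1.7143 - (4)·1.0727 - (-4)·-1.9923) / (12) = 0.0736
  x2 = (-6 - (1)·-0.5833 - (2)·1.0727 - (1)·-1.9923) / (7) = -0.7957
  x3 = (7 - (-4)·-0.5833 - (-2)·-1.7143 - (-1)·-1.9923) / (11) = -0.0686
  x4 = (-7 - (2)·-0.5833 - (4)·-1.7143 - (3)·1.0727) / (13) = -0.1688

(0.0736, -0.7957, -0.0686, -0.1688)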